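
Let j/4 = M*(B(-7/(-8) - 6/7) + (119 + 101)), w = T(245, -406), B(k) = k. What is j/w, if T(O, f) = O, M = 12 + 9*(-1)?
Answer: 36963/3430 ≈ 10.776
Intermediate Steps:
M = 3 (M = 12 - 9 = 3)
w = 245
j = 36963/14 (j = 4*(3*((-7/(-8) - 6/7) + (119 + 101))) = 4*(3*((-7*(-1/8) - 6*1/7) + 220)) = 4*(3*((7/8 - 6/7) + 220)) = 4*(3*(1/56 + 220)) = 4*(3*(12321/56)) = 4*(36963/56) = 36963/14 ≈ 2640.2)
j/w = (36963/14)/245 = (36963/14)*(1/245) = 36963/3430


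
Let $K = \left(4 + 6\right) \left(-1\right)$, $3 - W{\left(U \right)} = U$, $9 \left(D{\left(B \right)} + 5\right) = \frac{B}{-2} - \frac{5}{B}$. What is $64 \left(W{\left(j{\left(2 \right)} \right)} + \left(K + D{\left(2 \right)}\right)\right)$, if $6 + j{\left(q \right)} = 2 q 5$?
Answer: $- \frac{15200}{9} \approx -1688.9$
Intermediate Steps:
$D{\left(B \right)} = -5 - \frac{5}{9 B} - \frac{B}{18}$ ($D{\left(B \right)} = -5 + \frac{\frac{B}{-2} - \frac{5}{B}}{9} = -5 + \frac{B \left(- \frac{1}{2}\right) - \frac{5}{B}}{9} = -5 + \frac{- \frac{B}{2} - \frac{5}{B}}{9} = -5 + \frac{- \frac{5}{B} - \frac{B}{2}}{9} = -5 - \left(\frac{B}{18} + \frac{5}{9 B}\right) = -5 - \frac{5}{9 B} - \frac{B}{18}$)
$j{\left(q \right)} = -6 + 10 q$ ($j{\left(q \right)} = -6 + 2 q 5 = -6 + 10 q$)
$W{\left(U \right)} = 3 - U$
$K = -10$ ($K = 10 \left(-1\right) = -10$)
$64 \left(W{\left(j{\left(2 \right)} \right)} + \left(K + D{\left(2 \right)}\right)\right) = 64 \left(\left(3 - \left(-6 + 10 \cdot 2\right)\right) - \left(10 - \frac{-10 - 2 \left(90 + 2\right)}{18 \cdot 2}\right)\right) = 64 \left(\left(3 - \left(-6 + 20\right)\right) - \left(10 - \frac{-10 - 2 \cdot 92}{36}\right)\right) = 64 \left(\left(3 - 14\right) - \left(10 - \frac{-10 - 184}{36}\right)\right) = 64 \left(\left(3 - 14\right) - \left(10 - - \frac{97}{18}\right)\right) = 64 \left(-11 - \frac{277}{18}\right) = 64 \left(- \frac{475}{18}\right) = - \frac{15200}{9}$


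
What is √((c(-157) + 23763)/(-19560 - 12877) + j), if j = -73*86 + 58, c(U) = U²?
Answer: 2*I*√1636499781806/32437 ≈ 78.876*I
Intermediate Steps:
j = -6220 (j = -6278 + 58 = -6220)
√((c(-157) + 23763)/(-19560 - 12877) + j) = √(((-157)² + 23763)/(-19560 - 12877) - 6220) = √((24649 + 23763)/(-32437) - 6220) = √(48412*(-1/32437) - 6220) = √(-48412/32437 - 6220) = √(-201806552/32437) = 2*I*√1636499781806/32437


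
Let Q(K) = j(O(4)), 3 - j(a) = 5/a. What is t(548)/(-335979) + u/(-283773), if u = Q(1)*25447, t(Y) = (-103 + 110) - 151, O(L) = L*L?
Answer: -5825102609/24213782544 ≈ -0.24057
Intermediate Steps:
O(L) = L²
j(a) = 3 - 5/a
t(Y) = -144 (t(Y) = 7 - 151 = -144)
Q(K) = 43/16 (Q(K) = 3 - 5/(4²) = 3 - 5/16 = 43/16)
u = 1094221/16 (u = (43/16)*25447 = 1094221/16 ≈ 68389.)
t(548)/(-335979) + u/(-283773) = -144/(-335979) + (1094221/16)/(-283773) = -144*(-1/335979) + (1094221/16)*(-1/283773) = 16/37331 - 1094221/4540368 = -5825102609/24213782544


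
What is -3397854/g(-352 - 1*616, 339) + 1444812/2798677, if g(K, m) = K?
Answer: 4755447208587/1354559668 ≈ 3510.7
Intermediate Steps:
-3397854/g(-352 - 1*616, 339) + 1444812/2798677 = -3397854/(-352 - 1*616) + 1444812/2798677 = -3397854/(-352 - 616) + 1444812*(1/2798677) = -3397854/(-968) + 1444812/2798677 = -3397854*(-1/968) + 1444812/2798677 = 1698927/484 + 1444812/2798677 = 4755447208587/1354559668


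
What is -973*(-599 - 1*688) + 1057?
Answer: 1253308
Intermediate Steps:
-973*(-599 - 1*688) + 1057 = -973*(-599 - 688) + 1057 = -973*(-1287) + 1057 = 1252251 + 1057 = 1253308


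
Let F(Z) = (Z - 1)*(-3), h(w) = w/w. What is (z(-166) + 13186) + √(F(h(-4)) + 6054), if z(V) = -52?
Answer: 13134 + √6054 ≈ 13212.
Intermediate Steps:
h(w) = 1
F(Z) = 3 - 3*Z (F(Z) = (-1 + Z)*(-3) = 3 - 3*Z)
(z(-166) + 13186) + √(F(h(-4)) + 6054) = (-52 + 13186) + √((3 - 3*1) + 6054) = 13134 + √((3 - 3) + 6054) = 13134 + √(0 + 6054) = 13134 + √6054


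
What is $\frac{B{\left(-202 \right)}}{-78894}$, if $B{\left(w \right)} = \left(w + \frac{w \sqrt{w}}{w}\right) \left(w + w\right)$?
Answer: $- \frac{40804}{39447} + \frac{202 i \sqrt{202}}{39447} \approx -1.0344 + 0.07278 i$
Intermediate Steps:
$B{\left(w \right)} = 2 w \left(w + \sqrt{w}\right)$ ($B{\left(w \right)} = \left(w + \frac{w^{\frac{3}{2}}}{w}\right) 2 w = \left(w + \sqrt{w}\right) 2 w = 2 w \left(w + \sqrt{w}\right)$)
$\frac{B{\left(-202 \right)}}{-78894} = \frac{2 \left(-202\right)^{2} + 2 \left(-202\right)^{\frac{3}{2}}}{-78894} = \left(2 \cdot 40804 + 2 \left(- 202 i \sqrt{202}\right)\right) \left(- \frac{1}{78894}\right) = \left(81608 - 404 i \sqrt{202}\right) \left(- \frac{1}{78894}\right) = - \frac{40804}{39447} + \frac{202 i \sqrt{202}}{39447}$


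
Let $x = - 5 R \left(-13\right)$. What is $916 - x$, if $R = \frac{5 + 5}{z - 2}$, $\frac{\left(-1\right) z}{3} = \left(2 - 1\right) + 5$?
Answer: $\frac{1897}{2} \approx 948.5$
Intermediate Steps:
$z = -18$ ($z = - 3 \left(\left(2 - 1\right) + 5\right) = - 3 \left(1 + 5\right) = \left(-3\right) 6 = -18$)
$R = - \frac{1}{2}$ ($R = \frac{5 + 5}{-18 - 2} = \frac{10}{-20} = 10 \left(- \frac{1}{20}\right) = - \frac{1}{2} \approx -0.5$)
$x = - \frac{65}{2}$ ($x = \left(-5\right) \left(- \frac{1}{2}\right) \left(-13\right) = \frac{5}{2} \left(-13\right) = - \frac{65}{2} \approx -32.5$)
$916 - x = 916 - - \frac{65}{2} = 916 + \frac{65}{2} = \frac{1897}{2}$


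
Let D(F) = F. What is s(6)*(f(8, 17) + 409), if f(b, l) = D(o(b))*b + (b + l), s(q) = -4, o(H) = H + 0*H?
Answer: -1992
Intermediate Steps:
o(H) = H (o(H) = H + 0 = H)
f(b, l) = b + l + b² (f(b, l) = b*b + (b + l) = b² + (b + l) = b + l + b²)
s(6)*(f(8, 17) + 409) = -4*((8 + 17 + 8²) + 409) = -4*((8 + 17 + 64) + 409) = -4*(89 + 409) = -4*498 = -1992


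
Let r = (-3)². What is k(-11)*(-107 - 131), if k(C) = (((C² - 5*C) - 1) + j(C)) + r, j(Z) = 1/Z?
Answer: -481474/11 ≈ -43770.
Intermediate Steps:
j(Z) = 1/Z
r = 9
k(C) = 8 + 1/C + C² - 5*C (k(C) = (((C² - 5*C) - 1) + 1/C) + 9 = ((-1 + C² - 5*C) + 1/C) + 9 = (-1 + 1/C + C² - 5*C) + 9 = 8 + 1/C + C² - 5*C)
k(-11)*(-107 - 131) = (8 + 1/(-11) + (-11)² - 5*(-11))*(-107 - 131) = (8 - 1/11 + 121 + 55)*(-238) = (2023/11)*(-238) = -481474/11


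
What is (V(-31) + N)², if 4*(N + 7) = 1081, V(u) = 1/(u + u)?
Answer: 1065434881/15376 ≈ 69292.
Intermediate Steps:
V(u) = 1/(2*u)
N = 1053/4 (N = -7 + (¼)*1081 = -7 + 1081/4 = 1053/4 ≈ 263.25)
(V(-31) + N)² = ((½)/(-31) + 1053/4)² = ((½)*(-1/31) + 1053/4)² = (-1/62 + 1053/4)² = (32641/124)² = 1065434881/15376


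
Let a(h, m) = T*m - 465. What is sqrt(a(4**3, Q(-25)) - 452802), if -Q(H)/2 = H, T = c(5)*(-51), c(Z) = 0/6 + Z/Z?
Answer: I*sqrt(455817) ≈ 675.14*I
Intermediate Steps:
c(Z) = 1 (c(Z) = 0*(1/6) + 1 = 0 + 1 = 1)
T = -51 (T = 1*(-51) = -51)
Q(H) = -2*H
a(h, m) = -465 - 51*m (a(h, m) = -51*m - 465 = -465 - 51*m)
sqrt(a(4**3, Q(-25)) - 452802) = sqrt((-465 - (-102)*(-25)) - 452802) = sqrt((-465 - 51*50) - 452802) = sqrt((-465 - 2550) - 452802) = sqrt(-3015 - 452802) = sqrt(-455817) = I*sqrt(455817)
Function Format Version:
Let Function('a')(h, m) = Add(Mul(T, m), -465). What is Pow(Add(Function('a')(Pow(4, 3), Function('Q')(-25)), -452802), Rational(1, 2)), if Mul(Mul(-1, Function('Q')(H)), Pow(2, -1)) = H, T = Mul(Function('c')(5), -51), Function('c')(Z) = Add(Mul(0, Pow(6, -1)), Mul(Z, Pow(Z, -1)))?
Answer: Mul(I, Pow(455817, Rational(1, 2))) ≈ Mul(675.14, I)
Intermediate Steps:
Function('c')(Z) = 1 (Function('c')(Z) = Add(Mul(0, Rational(1, 6)), 1) = Add(0, 1) = 1)
T = -51 (T = Mul(1, -51) = -51)
Function('Q')(H) = Mul(-2, H)
Function('a')(h, m) = Add(-465, Mul(-51, m)) (Function('a')(h, m) = Add(Mul(-51, m), -465) = Add(-465, Mul(-51, m)))
Pow(Add(Function('a')(Pow(4, 3), Function('Q')(-25)), -452802), Rational(1, 2)) = Pow(Add(Add(-465, Mul(-51, Mul(-2, -25))), -452802), Rational(1, 2)) = Pow(Add(Add(-465, Mul(-51, 50)), -452802), Rational(1, 2)) = Pow(Add(Add(-465, -2550), -452802), Rational(1, 2)) = Pow(Add(-3015, -452802), Rational(1, 2)) = Pow(-455817, Rational(1, 2)) = Mul(I, Pow(455817, Rational(1, 2)))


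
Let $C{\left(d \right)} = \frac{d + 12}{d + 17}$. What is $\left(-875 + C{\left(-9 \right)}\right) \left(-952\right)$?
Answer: $832643$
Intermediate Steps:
$C{\left(d \right)} = \frac{12 + d}{17 + d}$
$\left(-875 + C{\left(-9 \right)}\right) \left(-952\right) = \left(-875 + \frac{12 - 9}{17 - 9}\right) \left(-952\right) = \left(-875 + \frac{1}{8} \cdot 3\right) \left(-952\right) = \left(-875 + \frac{3}{8}\right) \left(-952\right) = \left(- \frac{6997}{8}\right) \left(-952\right) = 832643$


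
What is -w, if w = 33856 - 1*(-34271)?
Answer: -68127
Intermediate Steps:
w = 68127 (w = 33856 + 34271 = 68127)
-w = -1*68127 = -68127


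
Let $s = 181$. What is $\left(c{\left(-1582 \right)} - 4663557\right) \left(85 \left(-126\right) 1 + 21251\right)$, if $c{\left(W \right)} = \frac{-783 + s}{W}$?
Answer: $- \frac{5554916186818}{113} \approx -4.9159 \cdot 10^{10}$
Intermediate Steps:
$c{\left(W \right)} = - \frac{602}{W}$ ($c{\left(W \right)} = \frac{-783 + 181}{W} = - \frac{602}{W}$)
$\left(c{\left(-1582 \right)} - 4663557\right) \left(85 \left(-126\right) 1 + 21251\right) = \left(- \frac{602}{-1582} - 4663557\right) \left(85 \left(-126\right) 1 + 21251\right) = \left(\left(-602\right) \left(- \frac{1}{1582}\right) - 4663557\right) \left(\left(-10710\right) 1 + 21251\right) = \left(\frac{43}{113} - 4663557\right) \left(-10710 + 21251\right) = \left(- \frac{526981898}{113}\right) 10541 = - \frac{5554916186818}{113}$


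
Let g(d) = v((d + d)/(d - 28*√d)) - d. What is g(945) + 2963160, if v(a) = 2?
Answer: 2962217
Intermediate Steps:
g(d) = 2 - d
g(945) + 2963160 = (2 - 1*945) + 2963160 = (2 - 945) + 2963160 = -943 + 2963160 = 2962217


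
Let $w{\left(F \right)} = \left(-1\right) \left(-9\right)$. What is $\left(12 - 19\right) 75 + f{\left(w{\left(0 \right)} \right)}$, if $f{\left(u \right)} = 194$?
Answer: $-331$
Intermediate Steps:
$w{\left(F \right)} = 9$
$\left(12 - 19\right) 75 + f{\left(w{\left(0 \right)} \right)} = \left(12 - 19\right) 75 + 194 = \left(-7\right) 75 + 194 = -525 + 194 = -331$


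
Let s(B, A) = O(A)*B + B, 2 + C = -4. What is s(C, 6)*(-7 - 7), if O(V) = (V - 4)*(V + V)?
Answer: 2100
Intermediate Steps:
O(V) = 2*V*(-4 + V) (O(V) = (-4 + V)*(2*V) = 2*V*(-4 + V))
C = -6 (C = -2 - 4 = -6)
s(B, A) = B + 2*A*B*(-4 + A) (s(B, A) = (2*A*(-4 + A))*B + B = 2*A*B*(-4 + A) + B = B + 2*A*B*(-4 + A))
s(C, 6)*(-7 - 7) = (-6*(1 + 2*6*(-4 + 6)))*(-7 - 7) = -6*(1 + 2*6*2)*(-14) = -6*(1 + 24)*(-14) = -6*25*(-14) = -150*(-14) = 2100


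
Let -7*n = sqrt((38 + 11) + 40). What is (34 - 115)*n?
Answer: 81*sqrt(89)/7 ≈ 109.16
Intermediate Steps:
n = -sqrt(89)/7 (n = -sqrt((38 + 11) + 40)/7 = -sqrt(49 + 40)/7 = -sqrt(89)/7 ≈ -1.3477)
(34 - 115)*n = (34 - 115)*(-sqrt(89)/7) = -(-81)*sqrt(89)/7 = 81*sqrt(89)/7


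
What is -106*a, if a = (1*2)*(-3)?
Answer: 636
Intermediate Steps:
a = -6 (a = 2*(-3) = -6)
-106*a = -106*(-6) = 636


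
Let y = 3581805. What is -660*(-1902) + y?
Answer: 4837125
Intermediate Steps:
-660*(-1902) + y = -660*(-1902) + 3581805 = 1255320 + 3581805 = 4837125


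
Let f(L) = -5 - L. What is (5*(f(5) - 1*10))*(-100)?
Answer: 10000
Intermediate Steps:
(5*(f(5) - 1*10))*(-100) = (5*((-5 - 1*5) - 1*10))*(-100) = (5*((-5 - 5) - 10))*(-100) = (5*(-10 - 10))*(-100) = (5*(-20))*(-100) = -100*(-100) = 10000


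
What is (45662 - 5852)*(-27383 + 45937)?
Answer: 738634740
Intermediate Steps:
(45662 - 5852)*(-27383 + 45937) = 39810*18554 = 738634740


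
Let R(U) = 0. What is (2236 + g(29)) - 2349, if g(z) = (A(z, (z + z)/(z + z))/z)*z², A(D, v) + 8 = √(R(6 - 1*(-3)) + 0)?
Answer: -345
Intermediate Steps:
A(D, v) = -8 (A(D, v) = -8 + √(0 + 0) = -8 + √0 = -8 + 0 = -8)
g(z) = -8*z (g(z) = (-8/z)*z² = -8*z)
(2236 + g(29)) - 2349 = (2236 - 8*29) - 2349 = (2236 - 232) - 2349 = 2004 - 2349 = -345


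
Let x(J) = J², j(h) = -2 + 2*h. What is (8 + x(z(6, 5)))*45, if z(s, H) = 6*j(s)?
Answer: 162360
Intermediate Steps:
z(s, H) = -12 + 12*s (z(s, H) = 6*(-2 + 2*s) = -12 + 12*s)
(8 + x(z(6, 5)))*45 = (8 + (-12 + 12*6)²)*45 = (8 + (-12 + 72)²)*45 = (8 + 60²)*45 = (8 + 3600)*45 = 3608*45 = 162360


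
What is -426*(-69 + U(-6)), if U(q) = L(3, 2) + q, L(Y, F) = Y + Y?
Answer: 29394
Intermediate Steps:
L(Y, F) = 2*Y
U(q) = 6 + q (U(q) = 2*3 + q = 6 + q)
-426*(-69 + U(-6)) = -426*(-69 + (6 - 6)) = -426*(-69 + 0) = -426*(-69) = 29394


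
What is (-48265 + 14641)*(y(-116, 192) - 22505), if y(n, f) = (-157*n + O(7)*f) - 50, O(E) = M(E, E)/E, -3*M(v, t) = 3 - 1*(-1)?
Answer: 1030810968/7 ≈ 1.4726e+8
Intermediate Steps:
M(v, t) = -4/3 (M(v, t) = -(3 - 1*(-1))/3 = -(3 + 1)/3 = -⅓*4 = -4/3)
O(E) = -4/(3*E)
y(n, f) = -50 - 157*n - 4*f/21 (y(n, f) = (-157*n + (-4/3/7)*f) - 50 = (-157*n + (-4/3*⅐)*f) - 50 = (-157*n - 4*f/21) - 50 = -50 - 157*n - 4*f/21)
(-48265 + 14641)*(y(-116, 192) - 22505) = (-48265 + 14641)*((-50 - 157*(-116) - 4/21*192) - 22505) = -33624*((-50 + 18212 - 256/7) - 22505) = -33624*(126878/7 - 22505) = -33624*(-30657/7) = 1030810968/7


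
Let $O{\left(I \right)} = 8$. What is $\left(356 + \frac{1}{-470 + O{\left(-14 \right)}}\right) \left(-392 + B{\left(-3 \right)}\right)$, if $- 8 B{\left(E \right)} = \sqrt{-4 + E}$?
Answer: $- \frac{4605188}{33} - \frac{164471 i \sqrt{7}}{3696} \approx -1.3955 \cdot 10^{5} - 117.74 i$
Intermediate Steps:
$B{\left(E \right)} = - \frac{\sqrt{-4 + E}}{8}$
$\left(356 + \frac{1}{-470 + O{\left(-14 \right)}}\right) \left(-392 + B{\left(-3 \right)}\right) = \left(356 + \frac{1}{-470 + 8}\right) \left(-392 - \frac{\sqrt{-4 - 3}}{8}\right) = \left(356 + \frac{1}{-462}\right) \left(-392 - \frac{\sqrt{-7}}{8}\right) = \left(356 - \frac{1}{462}\right) \left(-392 - \frac{i \sqrt{7}}{8}\right) = \frac{164471 \left(-392 - \frac{i \sqrt{7}}{8}\right)}{462} = - \frac{4605188}{33} - \frac{164471 i \sqrt{7}}{3696}$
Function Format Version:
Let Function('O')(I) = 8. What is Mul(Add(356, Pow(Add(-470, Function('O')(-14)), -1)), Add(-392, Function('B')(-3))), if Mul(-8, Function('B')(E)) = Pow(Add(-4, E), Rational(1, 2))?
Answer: Add(Rational(-4605188, 33), Mul(Rational(-164471, 3696), I, Pow(7, Rational(1, 2)))) ≈ Add(-1.3955e+5, Mul(-117.74, I))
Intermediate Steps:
Function('B')(E) = Mul(Rational(-1, 8), Pow(Add(-4, E), Rational(1, 2)))
Mul(Add(356, Pow(Add(-470, Function('O')(-14)), -1)), Add(-392, Function('B')(-3))) = Mul(Add(356, Pow(Add(-470, 8), -1)), Add(-392, Mul(Rational(-1, 8), Pow(Add(-4, -3), Rational(1, 2))))) = Mul(Add(356, Pow(-462, -1)), Add(-392, Mul(Rational(-1, 8), Pow(-7, Rational(1, 2))))) = Mul(Add(356, Rational(-1, 462)), Add(-392, Mul(Rational(-1, 8), Mul(I, Pow(7, Rational(1, 2)))))) = Mul(Rational(164471, 462), Add(-392, Mul(Rational(-1, 8), I, Pow(7, Rational(1, 2))))) = Add(Rational(-4605188, 33), Mul(Rational(-164471, 3696), I, Pow(7, Rational(1, 2))))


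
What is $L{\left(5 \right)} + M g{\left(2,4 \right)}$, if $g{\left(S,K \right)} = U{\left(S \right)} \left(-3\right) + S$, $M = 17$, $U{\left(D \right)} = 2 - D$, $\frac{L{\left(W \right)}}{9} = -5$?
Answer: $-11$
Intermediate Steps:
$L{\left(W \right)} = -45$ ($L{\left(W \right)} = 9 \left(-5\right) = -45$)
$g{\left(S,K \right)} = -6 + 4 S$ ($g{\left(S,K \right)} = \left(2 - S\right) \left(-3\right) + S = \left(-6 + 3 S\right) + S = -6 + 4 S$)
$L{\left(5 \right)} + M g{\left(2,4 \right)} = -45 + 17 \left(-6 + 4 \cdot 2\right) = -45 + 17 \left(-6 + 8\right) = -45 + 17 \cdot 2 = -45 + 34 = -11$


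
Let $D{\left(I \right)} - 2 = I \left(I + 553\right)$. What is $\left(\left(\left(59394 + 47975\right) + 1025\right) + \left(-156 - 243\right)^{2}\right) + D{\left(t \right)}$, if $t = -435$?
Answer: $216267$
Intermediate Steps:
$D{\left(I \right)} = 2 + I \left(553 + I\right)$ ($D{\left(I \right)} = 2 + I \left(I + 553\right) = 2 + I \left(553 + I\right)$)
$\left(\left(\left(59394 + 47975\right) + 1025\right) + \left(-156 - 243\right)^{2}\right) + D{\left(t \right)} = \left(\left(\left(59394 + 47975\right) + 1025\right) + \left(-156 - 243\right)^{2}\right) + \left(2 + \left(-435\right)^{2} + 553 \left(-435\right)\right) = \left(\left(107369 + 1025\right) + \left(-399\right)^{2}\right) + \left(2 + 189225 - 240555\right) = \left(108394 + 159201\right) - 51328 = 267595 - 51328 = 216267$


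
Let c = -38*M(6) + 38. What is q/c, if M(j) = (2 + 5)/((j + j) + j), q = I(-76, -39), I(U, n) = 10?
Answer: 90/209 ≈ 0.43062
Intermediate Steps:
q = 10
M(j) = 7/(3*j) (M(j) = 7/(2*j + j) = 7/((3*j)) = 7*(1/(3*j)) = 7/(3*j))
c = 209/9 (c = -266/(3*6) + 38 = -38*7/18 + 38 = -133/9 + 38 = 209/9 ≈ 23.222)
q/c = 10/(209/9) = 10*(9/209) = 90/209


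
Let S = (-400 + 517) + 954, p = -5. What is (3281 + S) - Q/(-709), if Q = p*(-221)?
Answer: 3086673/709 ≈ 4353.6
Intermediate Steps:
Q = 1105 (Q = -5*(-221) = 1105)
S = 1071 (S = 117 + 954 = 1071)
(3281 + S) - Q/(-709) = (3281 + 1071) - 1*1105/(-709) = 4352 - 1105*(-1/709) = 4352 + 1105/709 = 3086673/709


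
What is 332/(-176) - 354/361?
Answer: -45539/15884 ≈ -2.8670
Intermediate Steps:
332/(-176) - 354/361 = 332*(-1/176) - 354*1/361 = -83/44 - 354/361 = -45539/15884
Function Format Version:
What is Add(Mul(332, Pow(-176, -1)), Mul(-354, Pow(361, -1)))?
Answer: Rational(-45539, 15884) ≈ -2.8670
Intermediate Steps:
Add(Mul(332, Pow(-176, -1)), Mul(-354, Pow(361, -1))) = Add(Mul(332, Rational(-1, 176)), Mul(-354, Rational(1, 361))) = Add(Rational(-83, 44), Rational(-354, 361)) = Rational(-45539, 15884)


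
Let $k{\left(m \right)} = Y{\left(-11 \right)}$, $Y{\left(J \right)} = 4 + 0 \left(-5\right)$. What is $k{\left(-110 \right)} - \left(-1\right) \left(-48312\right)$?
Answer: $-48308$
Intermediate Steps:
$Y{\left(J \right)} = 4$ ($Y{\left(J \right)} = 4 + 0 = 4$)
$k{\left(m \right)} = 4$
$k{\left(-110 \right)} - \left(-1\right) \left(-48312\right) = 4 - \left(-1\right) \left(-48312\right) = 4 - 48312 = -48308$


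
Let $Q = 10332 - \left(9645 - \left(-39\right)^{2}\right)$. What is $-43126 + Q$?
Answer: $-40918$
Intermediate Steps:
$Q = 2208$ ($Q = 10332 + \left(1521 - 9645\right) = 10332 - 8124 = 2208$)
$-43126 + Q = -43126 + 2208 = -40918$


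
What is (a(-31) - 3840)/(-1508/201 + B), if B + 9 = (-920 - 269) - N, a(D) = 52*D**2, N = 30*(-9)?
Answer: -2318133/47009 ≈ -49.313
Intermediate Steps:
N = -270
B = -928 (B = -9 + ((-920 - 269) - 1*(-270)) = -9 + (-1189 + 270) = -9 - 919 = -928)
(a(-31) - 3840)/(-1508/201 + B) = (52*(-31)**2 - 3840)/(-1508/201 - 928) = (52*961 - 3840)/(-1508*1/201 - 928) = (49972 - 3840)/(-1508/201 - 928) = 46132/(-188036/201) = 46132*(-201/188036) = -2318133/47009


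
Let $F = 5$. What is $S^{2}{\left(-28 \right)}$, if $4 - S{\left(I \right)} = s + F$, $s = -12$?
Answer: $121$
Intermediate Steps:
$S{\left(I \right)} = 11$ ($S{\left(I \right)} = 4 - \left(-12 + 5\right) = 4 - -7 = 4 + 7 = 11$)
$S^{2}{\left(-28 \right)} = 11^{2} = 121$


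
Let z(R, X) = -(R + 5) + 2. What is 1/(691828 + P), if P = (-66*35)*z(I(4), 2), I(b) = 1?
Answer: 1/701068 ≈ 1.4264e-6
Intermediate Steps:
z(R, X) = -3 - R (z(R, X) = -(5 + R) + 2 = (-5 - R) + 2 = -3 - R)
P = 9240 (P = (-66*35)*(-3 - 1*1) = -2310*(-3 - 1) = -2310*(-4) = 9240)
1/(691828 + P) = 1/(691828 + 9240) = 1/701068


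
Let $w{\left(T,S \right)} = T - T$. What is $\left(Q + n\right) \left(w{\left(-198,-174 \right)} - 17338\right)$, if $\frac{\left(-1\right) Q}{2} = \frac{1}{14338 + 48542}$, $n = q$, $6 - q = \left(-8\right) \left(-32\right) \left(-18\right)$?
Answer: $- \frac{1257561194371}{15720} \approx -7.9998 \cdot 10^{7}$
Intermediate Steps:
$q = 4614$ ($q = 6 - \left(-8\right) \left(-32\right) \left(-18\right) = 6 - 256 \left(-18\right) = 6 - -4608 = 6 + 4608 = 4614$)
$n = 4614$
$w{\left(T,S \right)} = 0$
$Q = - \frac{1}{31440}$ ($Q = - \frac{2}{14338 + 48542} = - \frac{2}{62880} = \left(-2\right) \frac{1}{62880} = - \frac{1}{31440} \approx -3.1807 \cdot 10^{-5}$)
$\left(Q + n\right) \left(w{\left(-198,-174 \right)} - 17338\right) = \left(- \frac{1}{31440} + 4614\right) \left(0 - 17338\right) = \frac{145064159}{31440} \left(-17338\right) = - \frac{1257561194371}{15720}$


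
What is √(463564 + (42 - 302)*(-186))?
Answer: 2*√127981 ≈ 715.49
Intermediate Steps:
√(463564 + (42 - 302)*(-186)) = √(463564 - 260*(-186)) = √(463564 + 48360) = √511924 = 2*√127981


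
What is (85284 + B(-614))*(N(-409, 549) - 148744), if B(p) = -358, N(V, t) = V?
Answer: -12666967678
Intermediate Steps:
(85284 + B(-614))*(N(-409, 549) - 148744) = (85284 - 358)*(-409 - 148744) = 84926*(-149153) = -12666967678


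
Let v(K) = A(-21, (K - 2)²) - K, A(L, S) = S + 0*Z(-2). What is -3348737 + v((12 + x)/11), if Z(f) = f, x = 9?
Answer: -405197407/121 ≈ -3.3487e+6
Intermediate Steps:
A(L, S) = S (A(L, S) = S + 0*(-2) = S + 0 = S)
v(K) = (-2 + K)² - K (v(K) = (K - 2)² - K = (-2 + K)² - K)
-3348737 + v((12 + x)/11) = -3348737 + ((-2 + (12 + 9)/11)² - (12 + 9)/11) = -3348737 + ((-2 + (1/11)*21)² - 21/11) = -3348737 + ((-2 + 21/11)² - 1*21/11) = -3348737 + ((-1/11)² - 21/11) = -3348737 + (1/121 - 21/11) = -3348737 - 230/121 = -405197407/121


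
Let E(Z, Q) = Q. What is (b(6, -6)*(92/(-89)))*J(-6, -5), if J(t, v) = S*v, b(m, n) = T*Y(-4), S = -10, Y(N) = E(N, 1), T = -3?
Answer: 13800/89 ≈ 155.06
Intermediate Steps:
Y(N) = 1
b(m, n) = -3 (b(m, n) = -3*1 = -3)
J(t, v) = -10*v
(b(6, -6)*(92/(-89)))*J(-6, -5) = (-276/(-89))*(-10*(-5)) = -276*(-1)/89*50 = -3*(-92/89)*50 = (276/89)*50 = 13800/89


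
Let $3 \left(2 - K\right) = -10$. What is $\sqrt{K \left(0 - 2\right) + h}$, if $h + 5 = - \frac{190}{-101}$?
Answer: $\frac{i \sqrt{1265631}}{303} \approx 3.7129 i$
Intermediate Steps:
$K = \frac{16}{3}$ ($K = 2 - - \frac{10}{3} = 2 + \frac{10}{3} = \frac{16}{3} \approx 5.3333$)
$h = - \frac{315}{101}$ ($h = -5 - \frac{190}{-101} = -5 - - \frac{190}{101} = -5 + \frac{190}{101} = - \frac{315}{101} \approx -3.1188$)
$\sqrt{K \left(0 - 2\right) + h} = \sqrt{\frac{16 \left(0 - 2\right)}{3} - \frac{315}{101}} = \sqrt{\frac{16}{3} \left(-2\right) - \frac{315}{101}} = \sqrt{- \frac{32}{3} - \frac{315}{101}} = \sqrt{- \frac{4177}{303}} = \frac{i \sqrt{1265631}}{303}$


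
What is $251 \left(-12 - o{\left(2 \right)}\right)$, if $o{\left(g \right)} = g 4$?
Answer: $-5020$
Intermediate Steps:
$o{\left(g \right)} = 4 g$
$251 \left(-12 - o{\left(2 \right)}\right) = 251 \left(-12 - 4 \cdot 2\right) = 251 \left(-12 - 8\right) = 251 \left(-20\right) = -5020$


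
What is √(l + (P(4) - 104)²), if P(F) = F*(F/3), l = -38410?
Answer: I*√258074/3 ≈ 169.34*I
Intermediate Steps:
P(F) = F²/3 (P(F) = F*(F*(⅓)) = F*(F/3) = F²/3)
√(l + (P(4) - 104)²) = √(-38410 + ((⅓)*4² - 104)²) = √(-38410 + ((⅓)*16 - 104)²) = √(-38410 + (16/3 - 104)²) = √(-38410 + (-296/3)²) = √(-38410 + 87616/9) = √(-258074/9) = I*√258074/3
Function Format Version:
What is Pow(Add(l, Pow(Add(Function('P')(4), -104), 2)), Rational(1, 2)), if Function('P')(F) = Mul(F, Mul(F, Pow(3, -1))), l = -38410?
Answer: Mul(Rational(1, 3), I, Pow(258074, Rational(1, 2))) ≈ Mul(169.34, I)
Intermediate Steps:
Function('P')(F) = Mul(Rational(1, 3), Pow(F, 2)) (Function('P')(F) = Mul(F, Mul(F, Rational(1, 3))) = Mul(F, Mul(Rational(1, 3), F)) = Mul(Rational(1, 3), Pow(F, 2)))
Pow(Add(l, Pow(Add(Function('P')(4), -104), 2)), Rational(1, 2)) = Pow(Add(-38410, Pow(Add(Mul(Rational(1, 3), Pow(4, 2)), -104), 2)), Rational(1, 2)) = Pow(Add(-38410, Pow(Add(Mul(Rational(1, 3), 16), -104), 2)), Rational(1, 2)) = Pow(Add(-38410, Pow(Add(Rational(16, 3), -104), 2)), Rational(1, 2)) = Pow(Add(-38410, Pow(Rational(-296, 3), 2)), Rational(1, 2)) = Pow(Add(-38410, Rational(87616, 9)), Rational(1, 2)) = Pow(Rational(-258074, 9), Rational(1, 2)) = Mul(Rational(1, 3), I, Pow(258074, Rational(1, 2)))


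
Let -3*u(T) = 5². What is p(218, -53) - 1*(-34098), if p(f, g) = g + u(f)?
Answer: 102110/3 ≈ 34037.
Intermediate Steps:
u(T) = -25/3 (u(T) = -⅓*5² = -⅓*25 = -25/3)
p(f, g) = -25/3 + g (p(f, g) = g - 25/3 = -25/3 + g)
p(218, -53) - 1*(-34098) = (-25/3 - 53) - 1*(-34098) = -184/3 + 34098 = 102110/3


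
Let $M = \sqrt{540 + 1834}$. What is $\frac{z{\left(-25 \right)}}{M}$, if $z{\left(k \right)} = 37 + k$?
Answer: $\frac{6 \sqrt{2374}}{1187} \approx 0.24629$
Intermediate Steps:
$M = \sqrt{2374} \approx 48.724$
$\frac{z{\left(-25 \right)}}{M} = \frac{37 - 25}{\sqrt{2374}} = 12 \frac{\sqrt{2374}}{2374} = \frac{6 \sqrt{2374}}{1187}$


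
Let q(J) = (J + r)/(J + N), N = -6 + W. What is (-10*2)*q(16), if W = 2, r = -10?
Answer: -10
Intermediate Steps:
N = -4 (N = -6 + 2 = -4)
q(J) = (-10 + J)/(-4 + J) (q(J) = (J - 10)/(J - 4) = (-10 + J)/(-4 + J))
(-10*2)*q(16) = (-10*2)*((-10 + 16)/(-4 + 16)) = -20*6/12 = -5*6/3 = -20*½ = -10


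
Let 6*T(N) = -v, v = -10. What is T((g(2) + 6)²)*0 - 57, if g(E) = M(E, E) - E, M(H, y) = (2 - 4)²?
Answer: -57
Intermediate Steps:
M(H, y) = 4 (M(H, y) = (-2)² = 4)
g(E) = 4 - E
T(N) = 5/3 (T(N) = (-1*(-10))/6 = (⅙)*10 = 5/3)
T((g(2) + 6)²)*0 - 57 = (5/3)*0 - 57 = 0 - 57 = -57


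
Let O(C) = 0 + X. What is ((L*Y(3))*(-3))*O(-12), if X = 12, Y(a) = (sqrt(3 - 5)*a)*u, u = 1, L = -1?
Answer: 108*I*sqrt(2) ≈ 152.74*I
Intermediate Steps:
Y(a) = I*a*sqrt(2) (Y(a) = (sqrt(3 - 5)*a)*1 = (sqrt(-2)*a)*1 = ((I*sqrt(2))*a)*1 = (I*a*sqrt(2))*1 = I*a*sqrt(2))
O(C) = 12 (O(C) = 0 + 12 = 12)
((L*Y(3))*(-3))*O(-12) = (-I*3*sqrt(2)*(-3))*12 = (-3*I*sqrt(2)*(-3))*12 = (9*I*sqrt(2))*12 = 108*I*sqrt(2)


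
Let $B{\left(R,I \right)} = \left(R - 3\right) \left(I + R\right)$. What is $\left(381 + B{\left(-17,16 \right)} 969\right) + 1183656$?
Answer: $1203417$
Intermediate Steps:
$B{\left(R,I \right)} = \left(-3 + R\right) \left(I + R\right)$
$\left(381 + B{\left(-17,16 \right)} 969\right) + 1183656 = \left(381 + \left(\left(-17\right)^{2} - 48 - -51 + 16 \left(-17\right)\right) 969\right) + 1183656 = \left(381 + \left(289 - 48 + 51 - 272\right) 969\right) + 1183656 = \left(381 + 20 \cdot 969\right) + 1183656 = \left(381 + 19380\right) + 1183656 = 19761 + 1183656 = 1203417$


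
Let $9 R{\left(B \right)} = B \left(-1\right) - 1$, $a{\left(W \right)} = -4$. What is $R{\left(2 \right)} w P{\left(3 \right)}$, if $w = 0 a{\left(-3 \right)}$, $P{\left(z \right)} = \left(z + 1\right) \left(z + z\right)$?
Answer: $0$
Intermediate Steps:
$P{\left(z \right)} = 2 z \left(1 + z\right)$ ($P{\left(z \right)} = \left(1 + z\right) 2 z = 2 z \left(1 + z\right)$)
$w = 0$ ($w = 0 \left(-4\right) = 0$)
$R{\left(B \right)} = - \frac{1}{9} - \frac{B}{9}$ ($R{\left(B \right)} = \frac{B \left(-1\right) - 1}{9} = \frac{- B - 1}{9} = \frac{-1 - B}{9} = - \frac{1}{9} - \frac{B}{9}$)
$R{\left(2 \right)} w P{\left(3 \right)} = \left(- \frac{1}{9} - \frac{2}{9}\right) 0 \cdot 2 \cdot 3 \left(1 + 3\right) = \left(- \frac{1}{9} - \frac{2}{9}\right) 0 \cdot 2 \cdot 3 \cdot 4 = \left(- \frac{1}{3}\right) 0 \cdot 24 = 0 \cdot 24 = 0$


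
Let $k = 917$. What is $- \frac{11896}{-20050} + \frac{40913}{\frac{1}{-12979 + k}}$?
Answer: $- \frac{4947263369202}{10025} \approx -4.9349 \cdot 10^{8}$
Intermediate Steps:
$- \frac{11896}{-20050} + \frac{40913}{\frac{1}{-12979 + k}} = - \frac{11896}{-20050} + \frac{40913}{\frac{1}{-12979 + 917}} = \left(-11896\right) \left(- \frac{1}{20050}\right) + \frac{40913}{\frac{1}{-12062}} = \frac{5948}{10025} + \frac{40913}{- \frac{1}{12062}} = \frac{5948}{10025} + 40913 \left(-12062\right) = \frac{5948}{10025} - 493492606 = - \frac{4947263369202}{10025}$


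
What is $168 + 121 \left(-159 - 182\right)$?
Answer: $-41093$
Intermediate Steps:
$168 + 121 \left(-159 - 182\right) = 168 + 121 \left(-341\right) = 168 - 41261 = -41093$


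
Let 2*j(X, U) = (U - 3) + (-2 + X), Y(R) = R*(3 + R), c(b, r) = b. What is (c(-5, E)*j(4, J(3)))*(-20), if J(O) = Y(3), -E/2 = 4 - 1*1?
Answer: 850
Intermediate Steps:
E = -6 (E = -2*(4 - 1*1) = -2*(4 - 1) = -2*3 = -6)
J(O) = 18 (J(O) = 3*(3 + 3) = 3*6 = 18)
j(X, U) = -5/2 + U/2 + X/2 (j(X, U) = ((U - 3) + (-2 + X))/2 = ((-3 + U) + (-2 + X))/2 = (-5 + U + X)/2 = -5/2 + U/2 + X/2)
(c(-5, E)*j(4, J(3)))*(-20) = -5*(-5/2 + (1/2)*18 + (1/2)*4)*(-20) = -5*(-5/2 + 9 + 2)*(-20) = -5*17/2*(-20) = -85/2*(-20) = 850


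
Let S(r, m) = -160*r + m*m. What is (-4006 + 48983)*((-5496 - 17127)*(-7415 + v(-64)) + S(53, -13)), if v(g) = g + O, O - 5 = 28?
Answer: 7576040436419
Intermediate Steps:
O = 33 (O = 5 + 28 = 33)
v(g) = 33 + g (v(g) = g + 33 = 33 + g)
S(r, m) = m² - 160*r (S(r, m) = -160*r + m² = m² - 160*r)
(-4006 + 48983)*((-5496 - 17127)*(-7415 + v(-64)) + S(53, -13)) = (-4006 + 48983)*((-5496 - 17127)*(-7415 + (33 - 64)) + ((-13)² - 160*53)) = 44977*(-22623*(-7415 - 31) + (169 - 8480)) = 44977*(-22623*(-7446) - 8311) = 44977*(168450858 - 8311) = 44977*168442547 = 7576040436419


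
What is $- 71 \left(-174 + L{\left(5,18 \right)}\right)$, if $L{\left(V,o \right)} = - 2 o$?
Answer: $14910$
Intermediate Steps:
$- 71 \left(-174 + L{\left(5,18 \right)}\right) = - 71 \left(-174 - 36\right) = \left(-71\right) \left(-210\right) = 14910$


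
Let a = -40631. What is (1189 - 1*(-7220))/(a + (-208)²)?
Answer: 8409/2633 ≈ 3.1937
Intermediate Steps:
(1189 - 1*(-7220))/(a + (-208)²) = (1189 - 1*(-7220))/(-40631 + (-208)²) = (1189 + 7220)/(-40631 + 43264) = 8409/2633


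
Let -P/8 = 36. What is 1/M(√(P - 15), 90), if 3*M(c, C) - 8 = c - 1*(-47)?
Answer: 165/3328 - 3*I*√303/3328 ≈ 0.049579 - 0.015691*I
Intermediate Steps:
P = -288 (P = -8*36 = -288)
M(c, C) = 55/3 + c/3 (M(c, C) = 8/3 + (c - 1*(-47))/3 = 8/3 + (c + 47)/3 = 8/3 + (47 + c)/3 = 8/3 + (47/3 + c/3) = 55/3 + c/3)
1/M(√(P - 15), 90) = 1/(55/3 + √(-288 - 15)/3) = 1/(55/3 + √(-303)/3) = 1/(55/3 + (I*√303)/3) = 1/(55/3 + I*√303/3)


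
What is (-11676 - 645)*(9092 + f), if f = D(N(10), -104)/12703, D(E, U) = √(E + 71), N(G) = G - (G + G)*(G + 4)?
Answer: -112022532 - 12321*I*√199/12703 ≈ -1.1202e+8 - 13.683*I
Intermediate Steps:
N(G) = G - 2*G*(4 + G)
D(E, U) = √(71 + E)
f = I*√199/12703 (f = √(71 - 1*10*(7 + 2*10))/12703 = √(71 - 1*10*(7 + 20))*(1/12703) = √(71 - 1*10*27)*(1/12703) = √(71 - 270)*(1/12703) = √(-199)*(1/12703) = (I*√199)*(1/12703) = I*√199/12703 ≈ 0.0011105*I)
(-11676 - 645)*(9092 + f) = (-11676 - 645)*(9092 + I*√199/12703) = -12321*(9092 + I*√199/12703) = -112022532 - 12321*I*√199/12703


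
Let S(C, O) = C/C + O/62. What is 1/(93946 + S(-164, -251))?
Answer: 62/5824463 ≈ 1.0645e-5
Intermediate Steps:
S(C, O) = 1 + O/62 (S(C, O) = 1 + O*(1/62) = 1 + O/62)
1/(93946 + S(-164, -251)) = 1/(93946 + (1 + (1/62)*(-251))) = 1/(93946 + (1 - 251/62)) = 1/(93946 - 189/62) = 1/(5824463/62) = 62/5824463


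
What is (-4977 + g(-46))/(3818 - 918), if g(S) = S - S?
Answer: -4977/2900 ≈ -1.7162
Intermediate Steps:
g(S) = 0
(-4977 + g(-46))/(3818 - 918) = (-4977 + 0)/(3818 - 918) = -4977/2900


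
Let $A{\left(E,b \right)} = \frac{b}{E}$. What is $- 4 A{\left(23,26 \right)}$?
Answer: $- \frac{104}{23} \approx -4.5217$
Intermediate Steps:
$- 4 A{\left(23,26 \right)} = - 4 \cdot \frac{26}{23} = - 4 \cdot 26 \cdot \frac{1}{23} = \left(-4\right) \frac{26}{23} = - \frac{104}{23}$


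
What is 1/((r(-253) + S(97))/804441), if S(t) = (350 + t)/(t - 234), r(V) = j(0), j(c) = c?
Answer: -36736139/149 ≈ -2.4655e+5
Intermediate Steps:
r(V) = 0
S(t) = (350 + t)/(-234 + t)
1/((r(-253) + S(97))/804441) = 1/((0 + (350 + 97)/(-234 + 97))/804441) = 1/((0 + 447/(-137))*(1/804441)) = 1/((0 - 1/137*447)*(1/804441)) = 1/((0 - 447/137)*(1/804441)) = 1/(-447/137*1/804441) = 1/(-149/36736139) = -36736139/149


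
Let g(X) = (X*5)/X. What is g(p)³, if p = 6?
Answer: 125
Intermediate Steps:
g(X) = 5 (g(X) = (5*X)/X = 5)
g(p)³ = 5³ = 125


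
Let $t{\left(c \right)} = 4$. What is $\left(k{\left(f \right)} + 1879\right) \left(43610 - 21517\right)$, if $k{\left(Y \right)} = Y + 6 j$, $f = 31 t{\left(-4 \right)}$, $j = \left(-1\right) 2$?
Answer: $43987163$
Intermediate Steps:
$j = -2$
$f = 124$ ($f = 31 \cdot 4 = 124$)
$k{\left(Y \right)} = -12 + Y$ ($k{\left(Y \right)} = Y + 6 \left(-2\right) = Y - 12 = -12 + Y$)
$\left(k{\left(f \right)} + 1879\right) \left(43610 - 21517\right) = \left(\left(-12 + 124\right) + 1879\right) \left(43610 - 21517\right) = \left(112 + 1879\right) 22093 = 1991 \cdot 22093 = 43987163$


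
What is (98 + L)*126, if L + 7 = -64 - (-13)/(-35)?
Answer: 16776/5 ≈ 3355.2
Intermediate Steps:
L = -2498/35 (L = -7 + (-64 - (-13)/(-35)) = -7 + (-64 - (-13)*(-1)/35) = -7 + (-64 - 1*13/35) = -7 + (-64 - 13/35) = -7 - 2253/35 = -2498/35 ≈ -71.371)
(98 + L)*126 = (98 - 2498/35)*126 = (932/35)*126 = 16776/5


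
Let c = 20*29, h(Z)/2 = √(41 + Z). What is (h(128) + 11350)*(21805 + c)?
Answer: 254651760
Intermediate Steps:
h(Z) = 2*√(41 + Z)
c = 580
(h(128) + 11350)*(21805 + c) = (2*√(41 + 128) + 11350)*(21805 + 580) = (2*√169 + 11350)*22385 = (2*13 + 11350)*22385 = (26 + 11350)*22385 = 11376*22385 = 254651760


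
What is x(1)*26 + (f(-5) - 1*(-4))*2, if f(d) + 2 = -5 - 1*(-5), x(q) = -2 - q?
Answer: -74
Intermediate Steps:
f(d) = -2 (f(d) = -2 + (-5 - 1*(-5)) = -2 + (-5 + 5) = -2 + 0 = -2)
x(1)*26 + (f(-5) - 1*(-4))*2 = (-2 - 1*1)*26 + (-2 - 1*(-4))*2 = (-2 - 1)*26 + (-2 + 4)*2 = -3*26 + 2*2 = -78 + 4 = -74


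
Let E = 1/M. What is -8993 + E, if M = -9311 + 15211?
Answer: -53058699/5900 ≈ -8993.0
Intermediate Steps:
M = 5900
E = 1/5900 ≈ 0.00016949
-8993 + E = -8993 + 1/5900 = -53058699/5900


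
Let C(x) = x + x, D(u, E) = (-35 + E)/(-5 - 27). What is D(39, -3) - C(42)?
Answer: -1325/16 ≈ -82.813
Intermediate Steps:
D(u, E) = 35/32 - E/32 (D(u, E) = (-35 + E)/(-32) = (-35 + E)*(-1/32) = 35/32 - E/32)
C(x) = 2*x
D(39, -3) - C(42) = (35/32 - 1/32*(-3)) - 2*42 = (35/32 + 3/32) - 1*84 = 19/16 - 84 = -1325/16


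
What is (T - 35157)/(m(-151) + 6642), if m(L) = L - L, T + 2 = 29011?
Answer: -3074/3321 ≈ -0.92562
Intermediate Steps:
T = 29009 (T = -2 + 29011 = 29009)
m(L) = 0
(T - 35157)/(m(-151) + 6642) = (29009 - 35157)/(0 + 6642) = -6148/6642 = -6148*1/6642 = -3074/3321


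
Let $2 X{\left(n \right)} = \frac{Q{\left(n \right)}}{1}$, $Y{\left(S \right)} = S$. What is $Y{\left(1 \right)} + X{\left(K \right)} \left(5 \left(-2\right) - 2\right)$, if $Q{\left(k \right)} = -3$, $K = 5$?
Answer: $19$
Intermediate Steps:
$X{\left(n \right)} = - \frac{3}{2}$ ($X{\left(n \right)} = \frac{\left(-3\right) 1^{-1}}{2} = \frac{\left(-3\right) 1}{2} = \frac{1}{2} \left(-3\right) = - \frac{3}{2}$)
$Y{\left(1 \right)} + X{\left(K \right)} \left(5 \left(-2\right) - 2\right) = 1 - \frac{3 \left(5 \left(-2\right) - 2\right)}{2} = 1 - \frac{3 \left(-10 - 2\right)}{2} = 1 - -18 = 1 + 18 = 19$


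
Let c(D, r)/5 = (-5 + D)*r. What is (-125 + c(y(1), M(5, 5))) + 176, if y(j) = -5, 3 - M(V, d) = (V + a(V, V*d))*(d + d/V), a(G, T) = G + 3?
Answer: 3801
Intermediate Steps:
a(G, T) = 3 + G
M(V, d) = 3 - (3 + 2*V)*(d + d/V) (M(V, d) = 3 - (V + (3 + V))*(d + d/V) = 3 - (3 + 2*V)*(d + d/V))
c(D, r) = 5*r*(-5 + D) (c(D, r) = 5*((-5 + D)*r) = 5*(r*(-5 + D)) = 5*r*(-5 + D))
(-125 + c(y(1), M(5, 5))) + 176 = (-125 + 5*(3 - 5*5 - 3*5/5 - 2*5*5)*(-5 - 5)) + 176 = (-125 + 5*(3 - 25 - 3*5*⅕ - 50)*(-10)) + 176 = (-125 + 5*(3 - 25 - 3 - 50)*(-10)) + 176 = (-125 + 5*(-75)*(-10)) + 176 = (-125 + 3750) + 176 = 3625 + 176 = 3801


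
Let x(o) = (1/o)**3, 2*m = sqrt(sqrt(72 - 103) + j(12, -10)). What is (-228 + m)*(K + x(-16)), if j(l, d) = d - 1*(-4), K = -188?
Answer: 43892793/1024 - 770049*sqrt(-6 + I*sqrt(31))/8192 ≈ 42766.0 - 250.34*I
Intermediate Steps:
j(l, d) = 4 + d (j(l, d) = d + 4 = 4 + d)
m = sqrt(-6 + I*sqrt(31))/2 (m = sqrt(sqrt(72 - 103) + (4 - 10))/2 = sqrt(sqrt(-31) - 6)/2 = sqrt(I*sqrt(31) - 6)/2 = sqrt(-6 + I*sqrt(31))/2 ≈ 0.52266 + 1.3316*I)
x(o) = o**(-3)
(-228 + m)*(K + x(-16)) = (-228 + sqrt(-6 + I*sqrt(31))/2)*(-188 + (-16)**(-3)) = (-228 + sqrt(-6 + I*sqrt(31))/2)*(-188 - 1/4096) = (-228 + sqrt(-6 + I*sqrt(31))/2)*(-770049/4096) = 43892793/1024 - 770049*sqrt(-6 + I*sqrt(31))/8192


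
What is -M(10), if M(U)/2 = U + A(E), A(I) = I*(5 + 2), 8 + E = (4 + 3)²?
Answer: -594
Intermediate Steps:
E = 41 (E = -8 + (4 + 3)² = -8 + 7² = -8 + 49 = 41)
A(I) = 7*I (A(I) = I*7 = 7*I)
M(U) = 574 + 2*U (M(U) = 2*(U + 7*41) = 2*(U + 287) = 2*(287 + U) = 574 + 2*U)
-M(10) = -(574 + 2*10) = -(574 + 20) = -1*594 = -594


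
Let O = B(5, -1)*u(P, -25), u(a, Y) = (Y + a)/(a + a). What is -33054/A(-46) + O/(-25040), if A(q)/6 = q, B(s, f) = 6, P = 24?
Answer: 551781463/4607360 ≈ 119.76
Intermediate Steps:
A(q) = 6*q
u(a, Y) = (Y + a)/(2*a) (u(a, Y) = (Y + a)/((2*a)) = (Y + a)*(1/(2*a)) = (Y + a)/(2*a))
O = -1/8 (O = 6*((1/2)*(-25 + 24)/24) = 6*((1/2)*(1/24)*(-1)) = 6*(-1/48) = -1/8 ≈ -0.12500)
-33054/A(-46) + O/(-25040) = -33054/(6*(-46)) - 1/8/(-25040) = -33054/(-276) - 1/8*(-1/25040) = -33054*(-1/276) + 1/200320 = 5509/46 + 1/200320 = 551781463/4607360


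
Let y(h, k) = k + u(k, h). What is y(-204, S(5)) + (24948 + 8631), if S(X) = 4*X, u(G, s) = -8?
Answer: 33591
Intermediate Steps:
y(h, k) = -8 + k (y(h, k) = k - 8 = -8 + k)
y(-204, S(5)) + (24948 + 8631) = (-8 + 4*5) + (24948 + 8631) = (-8 + 20) + 33579 = 12 + 33579 = 33591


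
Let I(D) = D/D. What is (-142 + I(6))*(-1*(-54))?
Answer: -7614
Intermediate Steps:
I(D) = 1
(-142 + I(6))*(-1*(-54)) = (-142 + 1)*(-1*(-54)) = -141*54 = -7614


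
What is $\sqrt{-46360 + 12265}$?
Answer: $i \sqrt{34095} \approx 184.65 i$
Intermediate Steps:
$\sqrt{-46360 + 12265} = \sqrt{-34095} = i \sqrt{34095}$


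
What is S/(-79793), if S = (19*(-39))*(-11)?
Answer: -8151/79793 ≈ -0.10215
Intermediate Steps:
S = 8151 (S = -741*(-11) = 8151)
S/(-79793) = 8151/(-79793) = 8151*(-1/79793) = -8151/79793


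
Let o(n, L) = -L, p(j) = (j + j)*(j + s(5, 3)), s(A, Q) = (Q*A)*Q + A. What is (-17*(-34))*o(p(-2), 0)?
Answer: 0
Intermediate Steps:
s(A, Q) = A + A*Q² (s(A, Q) = (A*Q)*Q + A = A*Q² + A = A + A*Q²)
p(j) = 2*j*(50 + j) (p(j) = (j + j)*(j + 5*(1 + 3²)) = (2*j)*(j + 5*(1 + 9)) = (2*j)*(j + 5*10) = (2*j)*(j + 50) = (2*j)*(50 + j) = 2*j*(50 + j))
(-17*(-34))*o(p(-2), 0) = (-17*(-34))*(-1*0) = 578*0 = 0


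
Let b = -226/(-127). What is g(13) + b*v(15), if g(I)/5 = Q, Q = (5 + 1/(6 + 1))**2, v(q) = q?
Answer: 989070/6223 ≈ 158.94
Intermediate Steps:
Q = 1296/49 (Q = (5 + 1/7)**2 = (36/7)**2 = 1296/49 ≈ 26.449)
b = 226/127 (b = -226*(-1/127) = 226/127 ≈ 1.7795)
g(I) = 6480/49 (g(I) = 5*(1296/49) = 6480/49)
g(13) + b*v(15) = 6480/49 + (226/127)*15 = 6480/49 + 3390/127 = 989070/6223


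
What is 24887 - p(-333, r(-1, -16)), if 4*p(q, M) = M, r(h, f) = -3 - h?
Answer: 49775/2 ≈ 24888.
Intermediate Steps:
p(q, M) = M/4
24887 - p(-333, r(-1, -16)) = 24887 - (-3 - 1*(-1))/4 = 24887 - (-3 + 1)/4 = 24887 - (-2)/4 = 24887 - 1*(-½) = 24887 + ½ = 49775/2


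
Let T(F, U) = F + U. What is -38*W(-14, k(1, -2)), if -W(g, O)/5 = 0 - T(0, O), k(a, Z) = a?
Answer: -190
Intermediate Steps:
W(g, O) = 5*O (W(g, O) = -5*(0 - (0 + O)) = -5*(0 - O) = -(-5)*O = 5*O)
-38*W(-14, k(1, -2)) = -190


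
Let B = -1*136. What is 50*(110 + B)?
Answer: -1300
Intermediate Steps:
B = -136
50*(110 + B) = 50*(110 - 136) = 50*(-26) = -1300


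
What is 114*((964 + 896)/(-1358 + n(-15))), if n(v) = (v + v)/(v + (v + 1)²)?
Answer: -9594810/61457 ≈ -156.12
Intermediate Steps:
n(v) = 2*v/(v + (1 + v)²) (n(v) = (2*v)/(v + (1 + v)²) = 2*v/(v + (1 + v)²))
114*((964 + 896)/(-1358 + n(-15))) = 114*((964 + 896)/(-1358 + 2*(-15)/(-15 + (1 - 15)²))) = 114*(1860/(-1358 + 2*(-15)/(-15 + (-14)²))) = 114*(1860/(-1358 + 2*(-15)/(-15 + 196))) = 114*(1860/(-1358 + 2*(-15)/181)) = 114*(1860/(-1358 + 2*(-15)*(1/181))) = 114*(1860/(-1358 - 30/181)) = 114*(1860/(-245828/181)) = 114*(1860*(-181/245828)) = 114*(-84165/61457) = -9594810/61457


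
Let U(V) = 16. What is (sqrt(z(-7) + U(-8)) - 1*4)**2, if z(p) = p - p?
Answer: 0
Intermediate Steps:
z(p) = 0
(sqrt(z(-7) + U(-8)) - 1*4)**2 = (sqrt(0 + 16) - 1*4)**2 = (sqrt(16) - 4)**2 = (4 - 4)**2 = 0**2 = 0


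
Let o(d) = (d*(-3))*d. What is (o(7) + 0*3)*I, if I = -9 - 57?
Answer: 9702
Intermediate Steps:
I = -66
o(d) = -3*d² (o(d) = (-3*d)*d = -3*d²)
(o(7) + 0*3)*I = (-3*7² + 0*3)*(-66) = (-3*49 + 0)*(-66) = (-147 + 0)*(-66) = -147*(-66) = 9702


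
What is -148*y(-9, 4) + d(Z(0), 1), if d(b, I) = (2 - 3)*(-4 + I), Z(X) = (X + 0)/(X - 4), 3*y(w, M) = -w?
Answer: -441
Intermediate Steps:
y(w, M) = -w/3 (y(w, M) = (-w)/3 = -w/3)
Z(X) = X/(-4 + X)
d(b, I) = 4 - I (d(b, I) = -(-4 + I) = 4 - I)
-148*y(-9, 4) + d(Z(0), 1) = -(-148)*(-9)/3 + (4 - 1*1) = -148*3 + (4 - 1) = -444 + 3 = -441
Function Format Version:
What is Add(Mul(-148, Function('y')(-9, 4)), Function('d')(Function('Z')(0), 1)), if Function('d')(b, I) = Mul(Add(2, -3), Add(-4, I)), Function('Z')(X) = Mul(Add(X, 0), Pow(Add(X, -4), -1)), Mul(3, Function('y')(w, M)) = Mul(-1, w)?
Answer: -441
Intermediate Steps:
Function('y')(w, M) = Mul(Rational(-1, 3), w) (Function('y')(w, M) = Mul(Rational(1, 3), Mul(-1, w)) = Mul(Rational(-1, 3), w))
Function('Z')(X) = Mul(X, Pow(Add(-4, X), -1))
Function('d')(b, I) = Add(4, Mul(-1, I)) (Function('d')(b, I) = Mul(-1, Add(-4, I)) = Add(4, Mul(-1, I)))
Add(Mul(-148, Function('y')(-9, 4)), Function('d')(Function('Z')(0), 1)) = Add(Mul(-148, Mul(Rational(-1, 3), -9)), Add(4, Mul(-1, 1))) = Add(Mul(-148, 3), Add(4, -1)) = Add(-444, 3) = -441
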